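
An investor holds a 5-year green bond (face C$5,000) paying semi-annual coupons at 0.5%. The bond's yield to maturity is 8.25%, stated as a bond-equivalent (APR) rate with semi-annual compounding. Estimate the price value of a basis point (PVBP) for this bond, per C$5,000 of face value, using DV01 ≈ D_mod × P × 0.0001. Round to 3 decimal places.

Periodic yield y = 0.04125.
  t   CF        PV=CF/(1+0.04125)^t    t·PV
  1        12.50        12.0048        12.0048
  2        12.50        11.5292        23.0584
  3        12.50        11.0725        33.2174
  4        12.50        10.6338        42.5353
  5        12.50        10.2126        51.0628
  6        12.50         9.8080        58.8479
  7        12.50         9.4194        65.9361
  8        12.50         9.0463        72.3702
  9        12.50         8.6879        78.1911
  10    5,012.50     3,345.8329    33,458.3286
  Σ                  3,438.2474    33,895.5527
P = 3,438.2474; D_Mac = 9.85838 half-year periods = 4.92919 yrs; D_mod = 4.73392 yrs.
DV01 ≈ 4.73392 × 3,438.2474 × 0.0001 = 1.627638.

C$1.628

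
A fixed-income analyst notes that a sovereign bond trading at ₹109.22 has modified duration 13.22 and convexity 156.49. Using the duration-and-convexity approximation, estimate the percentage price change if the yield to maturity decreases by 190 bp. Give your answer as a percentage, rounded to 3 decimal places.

+27.943%

Duration effect: -D_mod·Δy = -13.22 × (-0.019) = +0.251180
Convexity effect: ½·C·(Δy)² = 0.5 × 156.49 × (-0.019)² = +0.028246445
ΔP/P ≈ +0.251180 + 0.028246445 = +0.279426445
= +27.9426445%.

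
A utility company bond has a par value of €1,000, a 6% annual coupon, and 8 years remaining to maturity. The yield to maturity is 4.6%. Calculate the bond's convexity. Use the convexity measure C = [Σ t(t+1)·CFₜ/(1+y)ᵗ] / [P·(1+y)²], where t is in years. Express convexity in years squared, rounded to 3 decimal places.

51.181

With y = 0.046:
  t   CF        PV=CF/(1+0.046)^t    t·PV        t(t+1)·PV
  1        60.00        57.3614        57.3614         114.7228
  2        60.00        54.8388       109.6776         329.0328
  3        60.00        52.4271       157.2814         629.1257
  4        60.00        50.1216       200.4862       1,002.4310
  5        60.00        47.9174       239.5868       1,437.5206
  6        60.00        45.8101       274.8605       1,924.0238
  7        60.00        43.7955       306.5685       2,452.5478
  8     1,060.00       739.6945     5,917.5560      53,258.0039
  Σ                  1,091.9663     7,263.3784      61,147.4084
P = 1,091.9663.
Convexity = Σ t(t+1)·PV / [P·(1+y)²] = 61,147.4084 / (1,091.9663 × 1.094116) = 51.18061.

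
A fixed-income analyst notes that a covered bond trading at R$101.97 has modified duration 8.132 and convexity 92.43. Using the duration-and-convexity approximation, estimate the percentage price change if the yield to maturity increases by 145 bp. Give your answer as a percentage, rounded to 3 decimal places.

Duration effect: -D_mod·Δy = -8.132 × (+0.0145) = -0.117914
Convexity effect: ½·C·(Δy)² = 0.5 × 92.43 × (0.0145)² = +0.00971670375
ΔP/P ≈ -0.117914 + 0.00971670375 = -0.10819729625
= -10.819729625%.

-10.820%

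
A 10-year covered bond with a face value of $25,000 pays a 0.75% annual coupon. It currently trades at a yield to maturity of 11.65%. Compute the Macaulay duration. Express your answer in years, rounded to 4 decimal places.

Periodic yield y = 0.1165. Discount each cash flow and weight by its year:
  t   CF        PV=CF/(1+0.1165)^t    t·PV
  1       187.50       167.9355       167.9355
  2       187.50       150.4125       300.8249
  3       187.50       134.7178       404.1535
  4       187.50       120.6608       482.6434
  5       187.50       108.0706       540.3531
  6       187.50        96.7941       580.7646
  7       187.50        86.6942       606.8596
  8       187.50        77.6482       621.1857
  9       187.50        69.5461       625.9148
  10   25,187.50     8,367.5399    83,675.3985
  Σ                  9,380.0198    88,006.0336
Price P = Σ PV = 9,380.0198.
Macaulay duration = Σ(t·PV) / P = 88,006.0336 / 9,380.0198 = 9.38229 years.

9.3823 years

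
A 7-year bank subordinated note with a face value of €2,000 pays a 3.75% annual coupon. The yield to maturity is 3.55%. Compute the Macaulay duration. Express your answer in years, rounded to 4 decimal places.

6.2902 years

Periodic yield y = 0.0355. Discount each cash flow and weight by its year:
  t   CF        PV=CF/(1+0.0355)^t    t·PV
  1        75.00        72.4288        72.4288
  2        75.00        69.9457       139.8914
  3        75.00        67.5478       202.6433
  4        75.00        65.2320       260.9281
  5        75.00        62.9957       314.9784
  6        75.00        60.8360       365.0160
  7     2,075.00     1,625.4267    11,377.9866
  Σ                  2,024.4126    12,733.8726
Price P = Σ PV = 2,024.4126.
Macaulay duration = Σ(t·PV) / P = 12,733.8726 / 2,024.4126 = 6.29016 years.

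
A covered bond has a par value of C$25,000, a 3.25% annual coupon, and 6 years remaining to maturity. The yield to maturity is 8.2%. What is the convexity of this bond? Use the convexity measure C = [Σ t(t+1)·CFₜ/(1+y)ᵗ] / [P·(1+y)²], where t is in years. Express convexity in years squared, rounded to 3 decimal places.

31.723

With y = 0.082:
  t   CF        PV=CF/(1+0.082)^t    t·PV        t(t+1)·PV
  1       812.50       750.9242       750.9242       1,501.8484
  2       812.50       694.0150     1,388.0300       4,164.0899
  3       812.50       641.4187     1,924.2560       7,697.0239
  4       812.50       592.8084     2,371.2335      11,856.1674
  5       812.50       547.8820     2,739.4102      16,436.4613
  6    25,812.50    16,086.6830    96,520.0981     675,640.6869
  Σ                 19,313.7313   105,693.9520     717,296.2778
P = 19,313.7313.
Convexity = Σ t(t+1)·PV / [P·(1+y)²] = 717,296.2778 / (19,313.7313 × 1.170724) = 31.72326.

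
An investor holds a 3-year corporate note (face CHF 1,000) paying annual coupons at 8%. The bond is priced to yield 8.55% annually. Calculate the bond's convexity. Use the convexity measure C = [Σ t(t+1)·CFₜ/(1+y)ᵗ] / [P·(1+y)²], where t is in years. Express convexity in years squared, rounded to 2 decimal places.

9.20

With y = 0.0855:
  t   CF        PV=CF/(1+0.0855)^t    t·PV        t(t+1)·PV
  1        80.00        73.6988        73.6988         147.3975
  2        80.00        67.8938       135.7877         407.3630
  3     1,080.00       844.3729     2,533.1186      10,132.4745
  Σ                    985.9655     2,742.6050      10,687.2350
P = 985.9655.
Convexity = Σ t(t+1)·PV / [P·(1+y)²] = 10,687.2350 / (985.9655 × 1.178310) = 9.19907.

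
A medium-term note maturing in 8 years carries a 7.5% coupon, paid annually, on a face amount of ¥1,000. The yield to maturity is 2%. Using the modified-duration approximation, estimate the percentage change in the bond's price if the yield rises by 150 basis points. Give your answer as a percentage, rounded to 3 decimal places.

Periodic yield y = 0.02. Modified duration first:
  t   CF        PV=CF/(1+0.02)^t    t·PV
  1        75.00        73.5294        73.5294
  2        75.00        72.0877       144.1753
  3        75.00        70.6742       212.0225
  4        75.00        69.2884       277.1536
  5        75.00        67.9298       339.6491
  6        75.00        66.5979       399.5871
  7        75.00        65.2920       457.0441
  8     1,075.00       917.5021     7,340.0172
  Σ                  1,402.9015     9,243.1783
P = 1,402.9015; D_Mac = 6.58862 yrs; D_mod = 6.58862/(1+0.02) = 6.45943 yrs.
ΔP/P ≈ -D_mod · Δy = -6.45943 × (+0.015) = -0.096891 = -9.6891%.

-9.689%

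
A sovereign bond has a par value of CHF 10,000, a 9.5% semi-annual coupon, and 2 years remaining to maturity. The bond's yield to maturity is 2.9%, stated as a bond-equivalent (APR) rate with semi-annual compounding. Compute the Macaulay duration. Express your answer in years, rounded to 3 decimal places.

Periodic yield y = 0.0145. Discount each cash flow and weight by its period:
  t   CF        PV=CF/(1+0.0145)^t    t·PV
  1       475.00       468.2109       468.2109
  2       475.00       461.5189       923.0378
  3       475.00       454.9225     1,364.7676
  4    10,475.00     9,888.8508    39,555.4034
  Σ                 11,273.5032    42,311.4198
Price P = Σ PV = 11,273.5032.
Macaulay duration = Σ(t·PV) / P = 42,311.4198 / 11,273.5032 = 3.75317 half-year periods.
In years: 3.75317 / 2 = 1.87659 years.

1.877 years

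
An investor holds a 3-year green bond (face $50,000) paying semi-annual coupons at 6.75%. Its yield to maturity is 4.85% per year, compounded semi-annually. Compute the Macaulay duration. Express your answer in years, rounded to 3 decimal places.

2.772 years

Periodic yield y = 0.02425. Discount each cash flow and weight by its period:
  t   CF        PV=CF/(1+0.02425)^t    t·PV
  1     1,687.50     1,647.5470     1,647.5470
  2     1,687.50     1,608.5399     3,217.0798
  3     1,687.50     1,570.4563     4,711.3690
  4     1,687.50     1,533.2744     6,133.0977
  5     1,687.50     1,496.9728     7,484.8642
  6    51,687.50    44,766.1444   268,596.8663
  Σ                 52,622.9348   291,790.8239
Price P = Σ PV = 52,622.9348.
Macaulay duration = Σ(t·PV) / P = 291,790.8239 / 52,622.9348 = 5.54494 half-year periods.
In years: 5.54494 / 2 = 2.77247 years.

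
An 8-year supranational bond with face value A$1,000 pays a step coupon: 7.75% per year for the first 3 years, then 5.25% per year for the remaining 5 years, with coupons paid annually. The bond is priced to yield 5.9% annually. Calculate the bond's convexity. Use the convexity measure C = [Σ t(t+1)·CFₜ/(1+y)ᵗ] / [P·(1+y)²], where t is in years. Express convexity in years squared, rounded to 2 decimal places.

47.60

With y = 0.059:
  t   CF        PV=CF/(1+0.059)^t    t·PV        t(t+1)·PV
  1        77.50        73.1822        73.1822         146.3645
  2        77.50        69.1050       138.2101         414.6303
  3        77.50        65.2550       195.7650         783.0601
  4        52.50        41.7422       166.9688         834.8442
  5        52.50        39.4166       197.0832       1,182.4989
  6        52.50        37.2206       223.3237       1,563.2658
  7        52.50        35.1469       246.0286       1,968.2289
  8     1,052.50       665.3565     5,322.8522      47,905.6702
  Σ                  1,026.4252     6,563.4139      54,798.5629
P = 1,026.4252.
Convexity = Σ t(t+1)·PV / [P·(1+y)²] = 54,798.5629 / (1,026.4252 × 1.121481) = 47.60471.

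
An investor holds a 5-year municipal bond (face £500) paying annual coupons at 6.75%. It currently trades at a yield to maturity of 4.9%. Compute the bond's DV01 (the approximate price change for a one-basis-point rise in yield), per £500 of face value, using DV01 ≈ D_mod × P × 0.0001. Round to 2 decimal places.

Periodic yield y = 0.049.
  t   CF        PV=CF/(1+0.049)^t    t·PV
  1        33.75        32.1735        32.1735
  2        33.75        30.6706        61.3413
  3        33.75        29.2380        87.7139
  4        33.75        27.8722       111.4889
  5       533.75       420.2043     2,101.0213
  Σ                    540.1586     2,393.7389
P = 540.1586; D_Mac = 4.43155 yrs; D_mod = 4.22455 yrs.
DV01 ≈ 4.22455 × 540.1586 × 0.0001 = 0.228192.

£0.23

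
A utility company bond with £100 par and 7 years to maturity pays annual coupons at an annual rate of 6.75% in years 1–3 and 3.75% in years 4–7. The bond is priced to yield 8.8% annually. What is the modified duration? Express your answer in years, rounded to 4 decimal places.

5.2920 years

Periodic yield y = 0.088. First find Macaulay duration:
  t   CF        PV=CF/(1+0.088)^t    t·PV
  1         6.75         6.2040         6.2040
  2         6.75         5.7022        11.4045
  3         6.75         5.2410        15.7231
  4         3.75         2.6762        10.7047
  5         3.75         2.4597        12.2986
  6         3.75         2.2608        13.5647
  7       103.75        57.4891       402.4240
  Σ                     82.0332       472.3237
P = 82.0332; Macaulay duration = 472.3237 / 82.0332 = 5.75772 years.
Modified duration = D_Mac / (1 + y) = 5.75772 / 1.088 = 5.29202 years.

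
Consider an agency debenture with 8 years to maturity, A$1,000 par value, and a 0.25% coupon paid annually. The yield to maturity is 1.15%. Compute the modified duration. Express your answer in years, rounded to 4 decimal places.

7.8373 years

Periodic yield y = 0.0115. First find Macaulay duration:
  t   CF        PV=CF/(1+0.0115)^t    t·PV
  1         2.50         2.4716         2.4716
  2         2.50         2.4435         4.8870
  3         2.50         2.4157         7.2471
  4         2.50         2.3882         9.5529
  5         2.50         2.3611        11.8054
  6         2.50         2.3342        14.0054
  7         2.50         2.3077        16.1539
  8     1,002.50       914.8656     7,318.9246
  Σ                    931.5876     7,385.0478
P = 931.5876; Macaulay duration = 7,385.0478 / 931.5876 = 7.92738 years.
Modified duration = D_Mac / (1 + y) = 7.92738 / 1.0115 = 7.83725 years.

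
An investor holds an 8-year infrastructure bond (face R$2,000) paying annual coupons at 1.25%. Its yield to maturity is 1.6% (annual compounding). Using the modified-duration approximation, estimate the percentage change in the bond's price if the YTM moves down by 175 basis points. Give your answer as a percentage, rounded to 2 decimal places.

Periodic yield y = 0.016. Modified duration first:
  t   CF        PV=CF/(1+0.016)^t    t·PV
  1        25.00        24.6063        24.6063
  2        25.00        24.2188        48.4376
  3        25.00        23.8374        71.5122
  4        25.00        23.4620        93.8480
  5        25.00        23.0925       115.4626
  6        25.00        22.7289       136.3732
  7        25.00        22.3709       156.5965
  8     2,025.00     1,783.5092    14,268.0739
  Σ                  1,947.8261    14,914.9104
P = 1,947.8261; D_Mac = 7.65721 yrs; D_mod = 7.65721/(1+0.016) = 7.53662 yrs.
ΔP/P ≈ -D_mod · Δy = -7.53662 × (-0.0175) = +0.131891 = +13.1891%.

+13.19%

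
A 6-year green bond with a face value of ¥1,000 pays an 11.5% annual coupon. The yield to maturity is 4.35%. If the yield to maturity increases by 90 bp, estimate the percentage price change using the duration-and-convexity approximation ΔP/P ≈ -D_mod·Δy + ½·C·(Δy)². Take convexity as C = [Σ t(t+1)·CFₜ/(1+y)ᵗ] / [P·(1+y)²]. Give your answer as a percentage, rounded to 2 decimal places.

-4.07%

With y = 0.0435:
  t   CF        PV=CF/(1+0.0435)^t    t·PV        t(t+1)·PV
  1       115.00       110.2060       110.2060         220.4121
  2       115.00       105.6119       211.2238         633.6715
  3       115.00       101.2093       303.6279       1,214.5118
  4       115.00        96.9902       387.9610       1,939.8048
  5       115.00        92.9470       464.7352       2,788.4113
  6     1,115.00       863.6149     5,181.6896      36,271.8275
  Σ                  1,370.5795     6,659.4436      43,068.6389
P = 1,370.5795; D_Mac = 4.85885 yrs; D_mod = 4.65630 yrs; C = 28.85838.
Duration effect: -4.65630 × (+0.009) = -0.041907
Convexity effect: 0.5 × 28.85838 × (0.009)² = +0.0011688
ΔP/P ≈ -0.041907 + 0.0011688 = -0.040738 = -4.0738%.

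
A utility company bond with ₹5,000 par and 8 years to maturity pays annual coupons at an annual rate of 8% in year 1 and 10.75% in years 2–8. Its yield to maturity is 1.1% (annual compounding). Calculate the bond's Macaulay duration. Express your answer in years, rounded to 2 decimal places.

6.41 years

Periodic yield y = 0.011. Discount each cash flow and weight by its year:
  t   CF        PV=CF/(1+0.011)^t    t·PV
  1       400.00       395.6479       395.6479
  2       537.50       525.8673     1,051.7346
  3       537.50       520.1457     1,560.4371
  4       537.50       514.4863     2,057.9453
  5       537.50       508.8886     2,544.4428
  6       537.50       503.3517     3,020.1102
  7       537.50       497.8751     3,485.1255
  8     5,537.50     5,073.4630    40,587.7037
  Σ                  8,539.7255    54,703.1471
Price P = Σ PV = 8,539.7255.
Macaulay duration = Σ(t·PV) / P = 54,703.1471 / 8,539.7255 = 6.40573 years.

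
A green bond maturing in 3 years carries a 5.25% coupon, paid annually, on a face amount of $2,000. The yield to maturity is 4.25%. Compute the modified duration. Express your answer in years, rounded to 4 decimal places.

2.7386 years

Periodic yield y = 0.0425. First find Macaulay duration:
  t   CF        PV=CF/(1+0.0425)^t    t·PV
  1       105.00       100.7194       100.7194
  2       105.00        96.6134       193.2267
  3     2,105.00     1,857.9067     5,573.7202
  Σ                  2,055.2395     5,867.6663
P = 2,055.2395; Macaulay duration = 5,867.6663 / 2,055.2395 = 2.85498 years.
Modified duration = D_Mac / (1 + y) = 2.85498 / 1.0425 = 2.73859 years.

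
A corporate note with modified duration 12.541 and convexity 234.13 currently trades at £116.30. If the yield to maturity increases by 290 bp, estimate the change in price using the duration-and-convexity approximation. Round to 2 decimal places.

Duration effect: -D_mod·Δy = -12.541 × (+0.029) = -0.363689
Convexity effect: ½·C·(Δy)² = 0.5 × 234.13 × (0.029)² = +0.098451665
ΔP/P ≈ -0.363689 + 0.098451665 = -0.265237335
ΔP ≈ 116.30 × (-0.265237335) = -30.8471020605.

-£30.85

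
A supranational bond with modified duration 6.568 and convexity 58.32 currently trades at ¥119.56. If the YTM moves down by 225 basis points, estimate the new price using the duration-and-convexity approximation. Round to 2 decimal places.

¥138.99

Duration effect: -D_mod·Δy = -6.568 × (-0.0225) = +0.147780
Convexity effect: ½·C·(Δy)² = 0.5 × 58.32 × (-0.0225)² = +0.01476225
ΔP/P ≈ +0.147780 + 0.01476225 = +0.16254225
New price ≈ 119.56 × (1 + 0.16254225) = 138.99355141.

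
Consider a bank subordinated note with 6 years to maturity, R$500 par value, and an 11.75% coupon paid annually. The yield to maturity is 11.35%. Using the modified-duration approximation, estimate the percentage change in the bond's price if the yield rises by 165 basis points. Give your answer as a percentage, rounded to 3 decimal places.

-6.875%

Periodic yield y = 0.1135. Modified duration first:
  t   CF        PV=CF/(1+0.1135)^t    t·PV
  1        58.75        52.7616        52.7616
  2        58.75        47.3835        94.7671
  3        58.75        42.5537       127.6611
  4        58.75        38.2162       152.8646
  5        58.75        34.3207       171.6037
  6       558.75       293.1408     1,758.8446
  Σ                    508.3764     2,358.5026
P = 508.3764; D_Mac = 4.63928 yrs; D_mod = 4.63928/(1+0.1135) = 4.16640 yrs.
ΔP/P ≈ -D_mod · Δy = -4.16640 × (+0.0165) = -0.068746 = -6.8746%.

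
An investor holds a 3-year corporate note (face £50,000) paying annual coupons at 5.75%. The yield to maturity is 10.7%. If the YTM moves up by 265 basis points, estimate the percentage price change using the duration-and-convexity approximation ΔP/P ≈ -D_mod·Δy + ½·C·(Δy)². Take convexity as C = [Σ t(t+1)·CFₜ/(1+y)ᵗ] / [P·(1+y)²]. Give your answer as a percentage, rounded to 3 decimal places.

-6.453%

With y = 0.107:
  t   CF        PV=CF/(1+0.107)^t    t·PV        t(t+1)·PV
  1     2,875.00     2,597.1093     2,597.1093       5,194.2186
  2     2,875.00     2,346.0789     4,692.1577      14,076.4732
  3    52,875.00    38,976.9200   116,930.7600     467,723.0401
  Σ                 43,920.1082   124,220.0270     486,993.7319
P = 43,920.1082; D_Mac = 2.82832 yrs; D_mod = 2.55494 yrs; C = 9.04825.
Duration effect: -2.55494 × (+0.0265) = -0.067706
Convexity effect: 0.5 × 9.04825 × (0.0265)² = +0.0031771
ΔP/P ≈ -0.067706 + 0.0031771 = -0.064529 = -6.4529%.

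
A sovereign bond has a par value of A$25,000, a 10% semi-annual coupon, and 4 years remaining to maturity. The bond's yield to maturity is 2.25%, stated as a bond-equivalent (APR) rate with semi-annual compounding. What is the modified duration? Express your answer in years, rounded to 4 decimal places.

3.4385 years

Periodic yield y = 0.01125. First find Macaulay duration:
  t   CF        PV=CF/(1+0.01125)^t    t·PV
  1     1,250.00     1,236.0939     1,236.0939
  2     1,250.00     1,222.3426     2,444.6852
  3     1,250.00     1,208.7442     3,626.2326
  4     1,250.00     1,195.2971     4,781.1885
  5     1,250.00     1,181.9996     5,909.9981
  6     1,250.00     1,168.8501     7,013.1004
  7     1,250.00     1,155.8468     8,090.9275
  8    26,250.00    24,002.7516   192,022.0128
  Σ                 32,371.9260   225,124.2391
P = 32,371.9260; Macaulay duration = 225,124.2391 / 32,371.9260 = 6.95430 half-year periods = 3.47715 years.
Modified duration = D_Mac / (1 + y) = 3.47715 / 1.01125 = 3.43847 years.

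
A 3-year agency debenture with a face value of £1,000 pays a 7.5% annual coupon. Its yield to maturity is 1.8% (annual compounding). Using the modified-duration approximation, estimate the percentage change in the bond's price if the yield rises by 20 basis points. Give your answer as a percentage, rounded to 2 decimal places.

-0.55%

Periodic yield y = 0.018. Modified duration first:
  t   CF        PV=CF/(1+0.018)^t    t·PV
  1        75.00        73.6739        73.6739
  2        75.00        72.3712       144.7424
  3     1,075.00     1,018.9788     3,056.9363
  Σ                  1,165.0238     3,275.3525
P = 1,165.0238; D_Mac = 2.81140 yrs; D_mod = 2.81140/(1+0.018) = 2.76169 yrs.
ΔP/P ≈ -D_mod · Δy = -2.76169 × (+0.002) = -0.005523 = -0.5523%.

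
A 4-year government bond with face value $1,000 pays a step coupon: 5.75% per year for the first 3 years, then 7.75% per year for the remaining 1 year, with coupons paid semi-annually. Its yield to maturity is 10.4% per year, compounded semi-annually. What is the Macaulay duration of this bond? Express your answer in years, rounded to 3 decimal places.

Periodic yield y = 0.052. Discount each cash flow and weight by its period:
  t   CF        PV=CF/(1+0.052)^t    t·PV
  1        28.75        27.3289        27.3289
  2        28.75        25.9780        51.9561
  3        28.75        24.6940        74.0819
  4        28.75        23.4733        93.8934
  5        28.75        22.3131       111.5653
  6        28.75        21.2101       127.2608
  7        38.75        27.1745       190.2215
  8     1,038.75       692.4447     5,539.5579
  Σ                    864.6167     6,215.8657
Price P = Σ PV = 864.6167.
Macaulay duration = Σ(t·PV) / P = 6,215.8657 / 864.6167 = 7.18916 half-year periods.
In years: 7.18916 / 2 = 3.59458 years.

3.595 years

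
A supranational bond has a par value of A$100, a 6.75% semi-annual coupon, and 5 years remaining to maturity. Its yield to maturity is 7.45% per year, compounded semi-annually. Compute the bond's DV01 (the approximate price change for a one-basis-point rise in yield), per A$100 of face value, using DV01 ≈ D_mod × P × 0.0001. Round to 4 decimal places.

A$0.0404

Periodic yield y = 0.03725.
  t   CF        PV=CF/(1+0.03725)^t    t·PV
  1        3.375         3.2538         3.2538
  2        3.375         3.1369         6.2739
  3        3.375         3.0243         9.0729
  4        3.375         2.9157        11.6627
  5        3.375         2.8110        14.0549
  6        3.375         2.7100        16.2601
  7        3.375         2.6127        18.2889
  8        3.375         2.5189        20.1510
  9        3.375         2.4284        21.8557
  10     103.375        71.7102       717.1023
  Σ                     97.1219       837.9762
P = 97.1219; D_Mac = 8.62808 half-year periods = 4.31404 yrs; D_mod = 4.15912 yrs.
DV01 ≈ 4.15912 × 97.1219 × 0.0001 = 0.040394.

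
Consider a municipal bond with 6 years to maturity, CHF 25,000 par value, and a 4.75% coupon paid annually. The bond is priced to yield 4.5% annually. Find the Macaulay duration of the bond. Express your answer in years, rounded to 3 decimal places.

Periodic yield y = 0.045. Discount each cash flow and weight by its year:
  t   CF        PV=CF/(1+0.045)^t    t·PV
  1     1,187.50     1,136.3636     1,136.3636
  2     1,187.50     1,087.4293     2,174.8586
  3     1,187.50     1,040.6022     3,121.8067
  4     1,187.50       995.7916     3,983.1664
  5     1,187.50       952.9106     4,764.5531
  6    26,187.50    20,109.2696   120,655.6179
  Σ                 25,322.3670   135,836.3663
Price P = Σ PV = 25,322.3670.
Macaulay duration = Σ(t·PV) / P = 135,836.3663 / 25,322.3670 = 5.36428 years.

5.364 years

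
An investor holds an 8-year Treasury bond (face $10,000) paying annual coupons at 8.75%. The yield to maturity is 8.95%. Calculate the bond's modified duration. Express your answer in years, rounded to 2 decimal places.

5.57 years

Periodic yield y = 0.0895. First find Macaulay duration:
  t   CF        PV=CF/(1+0.0895)^t    t·PV
  1       875.00       803.1207       803.1207
  2       875.00       737.1461     1,474.2922
  3       875.00       676.5912     2,029.7736
  4       875.00       621.0107     2,484.0430
  5       875.00       569.9961     2,849.9805
  6       875.00       523.1722     3,139.0331
  7       875.00       480.1948     3,361.3633
  8    10,875.00     5,477.8658    43,822.9265
  Σ                  9,889.0976    59,964.5328
P = 9,889.0976; Macaulay duration = 59,964.5328 / 9,889.0976 = 6.06370 years.
Modified duration = D_Mac / (1 + y) = 6.06370 / 1.0895 = 5.56558 years.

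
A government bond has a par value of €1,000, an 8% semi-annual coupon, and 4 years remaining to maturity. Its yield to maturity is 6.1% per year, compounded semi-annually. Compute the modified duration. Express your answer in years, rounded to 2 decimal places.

Periodic yield y = 0.0305. First find Macaulay duration:
  t   CF        PV=CF/(1+0.0305)^t    t·PV
  1        40.00        38.8161        38.8161
  2        40.00        37.6673        75.3345
  3        40.00        36.5524       109.6572
  4        40.00        35.4706       141.8822
  5        40.00        34.4207       172.1036
  6        40.00        33.4020       200.4118
  7        40.00        32.4134       226.8935
  8     1,040.00       817.8043     6,542.4341
  Σ                  1,066.5466     7,507.5331
P = 1,066.5466; Macaulay duration = 7,507.5331 / 1,066.5466 = 7.03910 half-year periods = 3.51955 years.
Modified duration = D_Mac / (1 + y) = 3.51955 / 1.0305 = 3.41538 years.

3.42 years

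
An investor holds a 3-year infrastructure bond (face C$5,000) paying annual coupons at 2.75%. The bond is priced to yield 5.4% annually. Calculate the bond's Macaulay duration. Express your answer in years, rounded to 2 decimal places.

Periodic yield y = 0.054. Discount each cash flow and weight by its year:
  t   CF        PV=CF/(1+0.054)^t    t·PV
  1       137.50       130.4554       130.4554
  2       137.50       123.7717       247.5435
  3     5,137.50     4,387.6301    13,162.8902
  Σ                  4,641.8572    13,540.8890
Price P = Σ PV = 4,641.8572.
Macaulay duration = Σ(t·PV) / P = 13,540.8890 / 4,641.8572 = 2.91713 years.

2.92 years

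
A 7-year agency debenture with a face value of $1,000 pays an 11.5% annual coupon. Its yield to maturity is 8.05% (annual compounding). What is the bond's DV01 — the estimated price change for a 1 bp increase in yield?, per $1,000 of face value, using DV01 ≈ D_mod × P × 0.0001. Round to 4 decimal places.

$0.5810

Periodic yield y = 0.0805.
  t   CF        PV=CF/(1+0.0805)^t    t·PV
  1       115.00       106.4322       106.4322
  2       115.00        98.5027       197.0055
  3       115.00        91.1640       273.4921
  4       115.00        84.3721       337.4883
  5       115.00        78.0861       390.4307
  6       115.00        72.2685       433.6112
  7     1,115.00       648.4873     4,539.4110
  Σ                  1,179.3130     6,277.8710
P = 1,179.3130; D_Mac = 5.32333 yrs; D_mod = 4.92673 yrs.
DV01 ≈ 4.92673 × 1,179.3130 × 0.0001 = 0.581015.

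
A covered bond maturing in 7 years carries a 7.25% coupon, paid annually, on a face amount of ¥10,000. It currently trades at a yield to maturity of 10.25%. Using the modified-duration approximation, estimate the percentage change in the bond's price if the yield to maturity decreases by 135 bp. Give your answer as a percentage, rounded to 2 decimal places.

+6.87%

Periodic yield y = 0.1025. Modified duration first:
  t   CF        PV=CF/(1+0.1025)^t    t·PV
  1       725.00       657.5964       657.5964
  2       725.00       596.4593     1,192.9186
  3       725.00       541.0062     1,623.0185
  4       725.00       490.7085     1,962.8341
  5       725.00       445.0871     2,225.4355
  6       725.00       403.7071     2,422.2428
  7    10,725.00     5,416.8538    37,917.9766
  Σ                  8,551.4184    48,002.0225
P = 8,551.4184; D_Mac = 5.61334 yrs; D_mod = 5.61334/(1+0.1025) = 5.09147 yrs.
ΔP/P ≈ -D_mod · Δy = -5.09147 × (-0.0135) = +0.068735 = +6.8735%.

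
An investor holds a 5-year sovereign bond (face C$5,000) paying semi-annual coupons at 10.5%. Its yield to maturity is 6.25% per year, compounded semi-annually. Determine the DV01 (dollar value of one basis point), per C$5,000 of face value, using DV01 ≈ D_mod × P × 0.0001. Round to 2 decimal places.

Periodic yield y = 0.03125.
  t   CF        PV=CF/(1+0.03125)^t    t·PV
  1       262.50       254.5455       254.5455
  2       262.50       246.8320       493.6639
  3       262.50       239.3522       718.0566
  4       262.50       232.0991       928.3964
  5       262.50       225.0658     1,125.3290
  6       262.50       218.2456     1,309.4737
  7       262.50       211.6321     1,481.4248
  8       262.50       205.2190     1,641.7522
  9       262.50       199.0003     1,791.0024
  10    5,262.50     3,868.5881    38,685.8812
  Σ                  5,900.5797    48,429.5256
P = 5,900.5797; D_Mac = 8.20759 half-year periods = 4.10379 yrs; D_mod = 3.97944 yrs.
DV01 ≈ 3.97944 × 5,900.5797 × 0.0001 = 2.348098.

C$2.35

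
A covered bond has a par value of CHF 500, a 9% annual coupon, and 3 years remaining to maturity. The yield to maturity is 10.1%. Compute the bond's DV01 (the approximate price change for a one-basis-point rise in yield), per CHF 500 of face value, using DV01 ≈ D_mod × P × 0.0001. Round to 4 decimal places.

CHF 0.1217

Periodic yield y = 0.101.
  t   CF        PV=CF/(1+0.101)^t    t·PV
  1        45.00        40.8719        40.8719
  2        45.00        37.1226        74.2451
  3       545.00       408.3519     1,225.0556
  Σ                    486.3464     1,340.1726
P = 486.3464; D_Mac = 2.75559 yrs; D_mod = 2.50281 yrs.
DV01 ≈ 2.50281 × 486.3464 × 0.0001 = 0.121723.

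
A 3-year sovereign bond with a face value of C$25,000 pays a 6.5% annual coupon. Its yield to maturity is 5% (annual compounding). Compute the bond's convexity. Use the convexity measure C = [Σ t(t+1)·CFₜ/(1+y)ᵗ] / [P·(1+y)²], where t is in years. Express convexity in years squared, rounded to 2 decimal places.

With y = 0.05:
  t   CF        PV=CF/(1+0.05)^t    t·PV        t(t+1)·PV
  1     1,625.00     1,547.6190     1,547.6190       3,095.2381
  2     1,625.00     1,473.9229     2,947.8458       8,843.5374
  3    26,625.00    22,999.6761    68,999.0282     275,996.1127
  Σ                 26,021.2180    73,494.4930     287,934.8882
P = 26,021.2180.
Convexity = Σ t(t+1)·PV / [P·(1+y)²] = 287,934.8882 / (26,021.2180 × 1.102500) = 10.03663.

10.04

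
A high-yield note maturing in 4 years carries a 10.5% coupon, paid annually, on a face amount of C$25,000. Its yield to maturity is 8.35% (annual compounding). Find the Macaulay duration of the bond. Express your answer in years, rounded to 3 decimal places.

3.484 years

Periodic yield y = 0.0835. Discount each cash flow and weight by its year:
  t   CF        PV=CF/(1+0.0835)^t    t·PV
  1     2,625.00     2,422.7042     2,422.7042
  2     2,625.00     2,235.9983     4,471.9967
  3     2,625.00     2,063.6810     6,191.0429
  4    27,625.00    20,044.1029    80,176.4117
  Σ                 26,766.4864    93,262.1555
Price P = Σ PV = 26,766.4864.
Macaulay duration = Σ(t·PV) / P = 93,262.1555 / 26,766.4864 = 3.48429 years.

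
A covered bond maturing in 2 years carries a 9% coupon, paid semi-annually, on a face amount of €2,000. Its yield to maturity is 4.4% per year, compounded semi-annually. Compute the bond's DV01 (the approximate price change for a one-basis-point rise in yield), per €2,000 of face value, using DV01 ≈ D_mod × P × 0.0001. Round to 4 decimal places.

Periodic yield y = 0.022.
  t   CF        PV=CF/(1+0.022)^t    t·PV
  1        90.00        88.0626        88.0626
  2        90.00        86.1669       172.3339
  3        90.00        84.3121       252.9363
  4     2,090.00     1,915.7671     7,663.0683
  Σ                  2,174.3087     8,176.4010
P = 2,174.3087; D_Mac = 3.76046 half-year periods = 1.88023 yrs; D_mod = 1.83976 yrs.
DV01 ≈ 1.83976 × 2,174.3087 × 0.0001 = 0.400020.

€0.4000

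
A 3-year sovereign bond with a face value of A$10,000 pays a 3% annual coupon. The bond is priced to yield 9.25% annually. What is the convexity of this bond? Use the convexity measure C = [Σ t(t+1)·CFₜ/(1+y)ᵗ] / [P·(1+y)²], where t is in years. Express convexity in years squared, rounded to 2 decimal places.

With y = 0.0925:
  t   CF        PV=CF/(1+0.0925)^t    t·PV        t(t+1)·PV
  1       300.00       274.5995       274.5995         549.1991
  2       300.00       251.3497       502.6994       1,508.0982
  3    10,300.00     7,899.0141    23,697.0422      94,788.1689
  Σ                  8,424.9633    24,474.3412      96,845.4662
P = 8,424.9633.
Convexity = Σ t(t+1)·PV / [P·(1+y)²] = 96,845.4662 / (8,424.9633 × 1.193556) = 9.63093.

9.63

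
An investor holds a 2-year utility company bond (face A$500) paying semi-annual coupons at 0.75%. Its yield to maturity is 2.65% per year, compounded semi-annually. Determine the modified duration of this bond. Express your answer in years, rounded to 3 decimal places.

Periodic yield y = 0.01325. First find Macaulay duration:
  t   CF        PV=CF/(1+0.01325)^t    t·PV
  1        1.875         1.8505         1.8505
  2        1.875         1.8263         3.6526
  3        1.875         1.8024         5.4072
  4      501.875       476.1339     1,904.5356
  Σ                    481.6131     1,915.4459
P = 481.6131; Macaulay duration = 1,915.4459 / 481.6131 = 3.97715 half-year periods = 1.98857 years.
Modified duration = D_Mac / (1 + y) = 1.98857 / 1.01325 = 1.96257 years.

1.963 years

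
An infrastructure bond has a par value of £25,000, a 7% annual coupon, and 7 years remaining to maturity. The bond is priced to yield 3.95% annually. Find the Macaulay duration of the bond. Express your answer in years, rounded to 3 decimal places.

5.878 years

Periodic yield y = 0.0395. Discount each cash flow and weight by its year:
  t   CF        PV=CF/(1+0.0395)^t    t·PV
  1     1,750.00     1,683.5017     1,683.5017
  2     1,750.00     1,619.5302     3,239.0605
  3     1,750.00     1,557.9896     4,673.9689
  4     1,750.00     1,498.7875     5,995.1502
  5     1,750.00     1,441.8351     7,209.1753
  6     1,750.00     1,387.0467     8,322.2803
  7    26,750.00    20,396.3441   142,774.4089
  Σ                 29,585.0350   173,897.5457
Price P = Σ PV = 29,585.0350.
Macaulay duration = Σ(t·PV) / P = 173,897.5457 / 29,585.0350 = 5.87789 years.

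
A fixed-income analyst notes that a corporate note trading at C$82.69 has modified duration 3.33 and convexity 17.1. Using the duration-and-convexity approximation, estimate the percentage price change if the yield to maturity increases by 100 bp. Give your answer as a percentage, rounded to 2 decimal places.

Duration effect: -D_mod·Δy = -3.33 × (+0.01) = -0.033300
Convexity effect: ½·C·(Δy)² = 0.5 × 17.1 × (0.01)² = +0.0008550
ΔP/P ≈ -0.033300 + 0.0008550 = -0.032445
= -3.2445%.

-3.24%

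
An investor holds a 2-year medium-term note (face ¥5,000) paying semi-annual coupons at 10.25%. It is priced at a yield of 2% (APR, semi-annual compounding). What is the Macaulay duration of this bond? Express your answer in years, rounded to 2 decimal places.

1.87 years

Periodic yield y = 0.01. Discount each cash flow and weight by its period:
  t   CF        PV=CF/(1+0.01)^t    t·PV
  1       256.25       253.7129       253.7129
  2       256.25       251.2009       502.4017
  3       256.25       248.7137       746.1412
  4     5,256.25     5,051.1529    20,204.6117
  Σ                  5,804.7804    21,706.8675
Price P = Σ PV = 5,804.7804.
Macaulay duration = Σ(t·PV) / P = 21,706.8675 / 5,804.7804 = 3.73948 half-year periods.
In years: 3.73948 / 2 = 1.86974 years.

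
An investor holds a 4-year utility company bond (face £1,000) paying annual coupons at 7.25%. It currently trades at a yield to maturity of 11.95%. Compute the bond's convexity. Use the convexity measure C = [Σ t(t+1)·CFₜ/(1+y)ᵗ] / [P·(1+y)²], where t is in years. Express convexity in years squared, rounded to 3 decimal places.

With y = 0.1195:
  t   CF        PV=CF/(1+0.1195)^t    t·PV        t(t+1)·PV
  1        72.50        64.7611        64.7611         129.5221
  2        72.50        57.8482       115.6964         347.0892
  3        72.50        51.6732       155.0197         620.0789
  4     1,072.50       682.8116     2,731.2465      13,656.2326
  Σ                    857.0941     3,066.7237      14,752.9228
P = 857.0941.
Convexity = Σ t(t+1)·PV / [P·(1+y)²] = 14,752.9228 / (857.0941 × 1.253280) = 13.73414.

13.734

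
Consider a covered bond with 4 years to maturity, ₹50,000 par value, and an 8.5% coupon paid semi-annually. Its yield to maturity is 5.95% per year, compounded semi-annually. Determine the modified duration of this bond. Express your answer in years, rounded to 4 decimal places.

Periodic yield y = 0.02975. First find Macaulay duration:
  t   CF        PV=CF/(1+0.02975)^t    t·PV
  1     2,125.00     2,063.6077     2,063.6077
  2     2,125.00     2,003.9890     4,007.9780
  3     2,125.00     1,946.0927     5,838.2782
  4     2,125.00     1,889.8691     7,559.4765
  5     2,125.00     1,835.2699     9,176.3493
  6     2,125.00     1,782.2480    10,693.4879
  7     2,125.00     1,730.7579    12,115.3055
  8    52,125.00    41,227.9426   329,823.5410
  Σ                 54,479.7769   381,278.0240
P = 54,479.7769; Macaulay duration = 381,278.0240 / 54,479.7769 = 6.99852 half-year periods = 3.49926 years.
Modified duration = D_Mac / (1 + y) = 3.49926 / 1.02975 = 3.39817 years.

3.3982 years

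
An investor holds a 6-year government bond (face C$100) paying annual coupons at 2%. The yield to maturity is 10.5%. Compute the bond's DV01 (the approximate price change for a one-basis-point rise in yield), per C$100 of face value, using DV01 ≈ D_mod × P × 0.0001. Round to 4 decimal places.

Periodic yield y = 0.105.
  t   CF        PV=CF/(1+0.105)^t    t·PV
  1         2.00         1.8100         1.8100
  2         2.00         1.6380         3.2759
  3         2.00         1.4823         4.4470
  4         2.00         1.3415         5.3659
  5         2.00         1.2140         6.0700
  6       102.00        56.0308       336.1846
  Σ                     63.5165       357.1533
P = 63.5165; D_Mac = 5.62300 yrs; D_mod = 5.08869 yrs.
DV01 ≈ 5.08869 × 63.5165 × 0.0001 = 0.032322.

C$0.0323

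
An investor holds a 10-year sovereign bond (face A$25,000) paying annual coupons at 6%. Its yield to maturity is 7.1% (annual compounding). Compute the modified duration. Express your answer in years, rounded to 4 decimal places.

7.1895 years

Periodic yield y = 0.071. First find Macaulay duration:
  t   CF        PV=CF/(1+0.071)^t    t·PV
  1     1,500.00     1,400.5602     1,400.5602
  2     1,500.00     1,307.7126     2,615.4253
  3     1,500.00     1,221.0202     3,663.0606
  4     1,500.00     1,140.0749     4,560.2995
  5     1,500.00     1,064.4957     5,322.4784
  6     1,500.00       993.9269     5,963.5613
  7     1,500.00       928.0363     6,496.2541
  8     1,500.00       866.5138     6,932.1105
  9     1,500.00       809.0699     7,281.6287
  10   26,500.00    13,346.0014   133,460.0139
  Σ                 23,077.4118   177,695.3925
P = 23,077.4118; Macaulay duration = 177,695.3925 / 23,077.4118 = 7.69997 years.
Modified duration = D_Mac / (1 + y) = 7.69997 / 1.071 = 7.18952 years.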